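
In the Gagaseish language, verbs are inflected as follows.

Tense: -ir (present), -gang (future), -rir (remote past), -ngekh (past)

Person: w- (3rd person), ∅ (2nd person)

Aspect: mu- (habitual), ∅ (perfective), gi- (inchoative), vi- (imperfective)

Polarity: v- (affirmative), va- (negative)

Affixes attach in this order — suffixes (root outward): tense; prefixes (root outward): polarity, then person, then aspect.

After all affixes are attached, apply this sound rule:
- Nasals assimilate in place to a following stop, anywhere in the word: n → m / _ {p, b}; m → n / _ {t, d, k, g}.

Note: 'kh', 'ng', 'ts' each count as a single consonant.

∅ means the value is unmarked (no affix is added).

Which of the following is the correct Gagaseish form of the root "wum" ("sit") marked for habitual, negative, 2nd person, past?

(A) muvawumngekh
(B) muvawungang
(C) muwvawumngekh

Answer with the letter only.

A

Attach polarity negative va- → vawum.
person = 2nd person: zero marking, form stays vawum.
Attach tense past -ngekh → vawumngekh.
Attach aspect habitual mu- → muvawumngekh.
Nasal assimilation: no change.
So the correct form is muvawumngekh, option (A).
(B) muvawungang is wrong: it uses future instead of past for tense.
(C) muwvawumngekh is wrong: it uses 3rd person instead of 2nd person for person.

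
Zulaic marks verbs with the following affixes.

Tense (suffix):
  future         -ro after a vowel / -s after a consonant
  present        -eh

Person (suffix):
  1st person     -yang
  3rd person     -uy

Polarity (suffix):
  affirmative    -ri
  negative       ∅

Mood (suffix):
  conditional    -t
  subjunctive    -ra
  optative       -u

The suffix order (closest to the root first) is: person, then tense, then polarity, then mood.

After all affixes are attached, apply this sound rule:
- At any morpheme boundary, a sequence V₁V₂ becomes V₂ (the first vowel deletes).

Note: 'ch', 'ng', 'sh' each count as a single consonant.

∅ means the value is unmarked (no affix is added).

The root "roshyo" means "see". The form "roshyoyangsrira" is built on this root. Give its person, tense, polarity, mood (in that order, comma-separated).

1st person, future, affirmative, subjunctive

Segment: roshyo-yang-s-ri-ra.
person: -yang → 1st person.
tense: -ro/s → future.
polarity: -ri → affirmative.
mood: -ra → subjunctive.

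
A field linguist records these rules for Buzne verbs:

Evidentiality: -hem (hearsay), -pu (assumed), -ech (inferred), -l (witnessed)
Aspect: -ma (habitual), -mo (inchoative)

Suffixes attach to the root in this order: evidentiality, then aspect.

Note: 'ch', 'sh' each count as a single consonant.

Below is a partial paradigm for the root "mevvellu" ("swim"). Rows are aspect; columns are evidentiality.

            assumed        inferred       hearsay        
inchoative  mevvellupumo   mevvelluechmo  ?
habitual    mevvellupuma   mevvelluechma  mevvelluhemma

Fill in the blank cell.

Attach evidentiality hearsay -hem → mevvelluhem.
Attach aspect inchoative -mo → mevvelluhemmo.

mevvelluhemmo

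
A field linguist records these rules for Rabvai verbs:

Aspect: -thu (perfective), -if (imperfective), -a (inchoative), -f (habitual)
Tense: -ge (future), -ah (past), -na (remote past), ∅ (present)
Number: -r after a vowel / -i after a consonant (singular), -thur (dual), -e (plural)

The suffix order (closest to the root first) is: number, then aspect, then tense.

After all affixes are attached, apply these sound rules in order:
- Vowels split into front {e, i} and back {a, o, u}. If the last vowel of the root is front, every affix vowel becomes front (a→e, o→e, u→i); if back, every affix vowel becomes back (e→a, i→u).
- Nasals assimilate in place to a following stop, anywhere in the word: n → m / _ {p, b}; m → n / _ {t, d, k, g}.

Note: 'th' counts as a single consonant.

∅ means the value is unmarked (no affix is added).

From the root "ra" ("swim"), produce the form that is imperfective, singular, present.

raruf

Attach number singular -r (after vowel 'a') → rar.
Attach aspect imperfective -if → rarif.
tense = present: zero marking, form stays rarif.
Apply vowel harmony: rarif → raruf.
Nasal assimilation: no change.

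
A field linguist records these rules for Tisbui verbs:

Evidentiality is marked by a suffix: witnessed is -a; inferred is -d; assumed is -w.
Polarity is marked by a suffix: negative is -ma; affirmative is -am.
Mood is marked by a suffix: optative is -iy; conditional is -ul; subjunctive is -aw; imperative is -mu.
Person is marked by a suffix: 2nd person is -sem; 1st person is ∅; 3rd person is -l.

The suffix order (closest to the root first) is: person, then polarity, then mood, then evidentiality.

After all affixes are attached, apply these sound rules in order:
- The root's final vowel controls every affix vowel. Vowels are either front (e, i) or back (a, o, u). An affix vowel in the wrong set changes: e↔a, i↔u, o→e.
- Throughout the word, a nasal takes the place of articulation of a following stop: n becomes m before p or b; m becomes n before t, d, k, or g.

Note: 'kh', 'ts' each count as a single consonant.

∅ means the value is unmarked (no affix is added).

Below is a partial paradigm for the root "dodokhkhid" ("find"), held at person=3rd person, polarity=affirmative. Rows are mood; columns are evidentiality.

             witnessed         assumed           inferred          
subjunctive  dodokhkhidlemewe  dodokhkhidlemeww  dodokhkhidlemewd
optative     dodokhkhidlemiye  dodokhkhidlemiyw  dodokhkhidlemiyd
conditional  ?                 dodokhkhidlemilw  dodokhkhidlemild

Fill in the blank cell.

Attach person 3rd person -l → dodokhkhidl.
Attach polarity affirmative -am → dodokhkhidlam.
Attach mood conditional -ul → dodokhkhidlamul.
Attach evidentiality witnessed -a → dodokhkhidlamula.
Apply vowel harmony: dodokhkhidlamula → dodokhkhidlemile.
Nasal assimilation: no change.

dodokhkhidlemile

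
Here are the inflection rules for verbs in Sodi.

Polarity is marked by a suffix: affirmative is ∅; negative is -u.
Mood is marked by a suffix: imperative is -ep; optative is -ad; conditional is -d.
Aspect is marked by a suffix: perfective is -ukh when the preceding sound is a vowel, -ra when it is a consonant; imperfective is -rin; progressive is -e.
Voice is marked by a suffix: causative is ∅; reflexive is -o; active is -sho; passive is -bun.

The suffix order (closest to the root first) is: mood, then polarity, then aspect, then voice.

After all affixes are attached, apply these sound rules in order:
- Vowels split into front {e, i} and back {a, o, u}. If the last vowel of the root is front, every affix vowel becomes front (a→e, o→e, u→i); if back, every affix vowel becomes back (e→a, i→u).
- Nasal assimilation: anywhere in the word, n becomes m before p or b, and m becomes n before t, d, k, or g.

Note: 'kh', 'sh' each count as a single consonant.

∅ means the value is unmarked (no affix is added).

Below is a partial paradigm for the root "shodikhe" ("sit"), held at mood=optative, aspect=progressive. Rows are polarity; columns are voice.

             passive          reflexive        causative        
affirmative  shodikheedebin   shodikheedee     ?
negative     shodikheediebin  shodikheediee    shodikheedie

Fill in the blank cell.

shodikheede

Attach mood optative -ad → shodikhead.
polarity = affirmative: zero marking, form stays shodikhead.
Attach aspect progressive -e → shodikheade.
voice = causative: zero marking, form stays shodikheade.
Apply vowel harmony: shodikheade → shodikheede.
Nasal assimilation: no change.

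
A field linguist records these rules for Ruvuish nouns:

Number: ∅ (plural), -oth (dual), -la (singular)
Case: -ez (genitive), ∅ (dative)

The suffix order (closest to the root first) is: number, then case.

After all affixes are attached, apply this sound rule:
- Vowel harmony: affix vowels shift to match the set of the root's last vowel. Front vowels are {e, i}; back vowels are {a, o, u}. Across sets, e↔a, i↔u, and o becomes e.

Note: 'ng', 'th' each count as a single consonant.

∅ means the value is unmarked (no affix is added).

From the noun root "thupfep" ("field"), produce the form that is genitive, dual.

thupfepethez

Attach number dual -oth → thupfepoth.
Attach case genitive -ez → thupfepothez.
Apply vowel harmony: thupfepothez → thupfepethez.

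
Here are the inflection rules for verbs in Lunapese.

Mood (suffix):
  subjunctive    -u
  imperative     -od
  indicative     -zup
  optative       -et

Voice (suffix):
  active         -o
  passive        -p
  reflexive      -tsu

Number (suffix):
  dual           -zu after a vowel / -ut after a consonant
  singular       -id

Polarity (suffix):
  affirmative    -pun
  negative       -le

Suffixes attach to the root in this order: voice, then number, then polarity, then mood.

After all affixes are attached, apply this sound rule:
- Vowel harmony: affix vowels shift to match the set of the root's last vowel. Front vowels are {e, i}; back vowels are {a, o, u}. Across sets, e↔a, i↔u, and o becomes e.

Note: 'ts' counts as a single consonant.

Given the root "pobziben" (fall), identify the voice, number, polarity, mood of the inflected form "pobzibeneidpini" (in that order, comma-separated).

active, singular, affirmative, subjunctive

Segment: pobziben-o-id-pun-u.
voice: -o → active.
number: -id → singular.
polarity: -pun → affirmative.
mood: -u → subjunctive.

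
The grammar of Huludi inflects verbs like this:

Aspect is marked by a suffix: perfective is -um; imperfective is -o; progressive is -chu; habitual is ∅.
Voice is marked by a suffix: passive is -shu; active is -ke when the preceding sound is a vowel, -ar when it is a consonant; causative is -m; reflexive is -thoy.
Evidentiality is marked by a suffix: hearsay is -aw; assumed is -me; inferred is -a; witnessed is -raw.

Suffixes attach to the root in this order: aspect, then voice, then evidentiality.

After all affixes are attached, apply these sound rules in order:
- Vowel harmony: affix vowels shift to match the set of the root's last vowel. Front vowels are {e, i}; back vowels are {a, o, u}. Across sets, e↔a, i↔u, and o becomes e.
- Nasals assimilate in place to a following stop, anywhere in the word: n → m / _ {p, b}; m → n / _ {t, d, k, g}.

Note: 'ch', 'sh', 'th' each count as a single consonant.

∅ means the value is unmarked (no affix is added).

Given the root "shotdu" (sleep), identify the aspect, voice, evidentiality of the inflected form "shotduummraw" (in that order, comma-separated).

perfective, causative, witnessed

Segment: shotdu-um-m-raw.
aspect: -um → perfective.
voice: -m → causative.
evidentiality: -raw → witnessed.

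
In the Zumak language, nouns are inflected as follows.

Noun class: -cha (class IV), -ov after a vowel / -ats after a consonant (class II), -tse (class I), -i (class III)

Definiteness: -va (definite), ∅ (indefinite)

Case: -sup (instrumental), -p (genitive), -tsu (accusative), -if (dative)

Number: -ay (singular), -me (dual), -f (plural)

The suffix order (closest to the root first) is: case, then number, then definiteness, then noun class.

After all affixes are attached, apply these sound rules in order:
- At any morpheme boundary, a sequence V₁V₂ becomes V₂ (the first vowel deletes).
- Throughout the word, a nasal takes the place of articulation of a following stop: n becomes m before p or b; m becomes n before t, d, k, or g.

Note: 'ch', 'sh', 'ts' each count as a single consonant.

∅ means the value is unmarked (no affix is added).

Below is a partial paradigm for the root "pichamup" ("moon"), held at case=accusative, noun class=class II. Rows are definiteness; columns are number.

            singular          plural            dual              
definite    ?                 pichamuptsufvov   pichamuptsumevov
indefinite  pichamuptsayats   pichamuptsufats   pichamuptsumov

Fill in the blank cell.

Attach case accusative -tsu → pichamuptsu.
Attach number singular -ay → pichamuptsuay.
Attach definiteness definite -va → pichamuptsuayva.
Attach noun class class II -ov (after vowel 'a') → pichamuptsuayvaov.
Apply vowel deletion: pichamuptsuayvaov → pichamuptsayvov.
Nasal assimilation: no change.

pichamuptsayvov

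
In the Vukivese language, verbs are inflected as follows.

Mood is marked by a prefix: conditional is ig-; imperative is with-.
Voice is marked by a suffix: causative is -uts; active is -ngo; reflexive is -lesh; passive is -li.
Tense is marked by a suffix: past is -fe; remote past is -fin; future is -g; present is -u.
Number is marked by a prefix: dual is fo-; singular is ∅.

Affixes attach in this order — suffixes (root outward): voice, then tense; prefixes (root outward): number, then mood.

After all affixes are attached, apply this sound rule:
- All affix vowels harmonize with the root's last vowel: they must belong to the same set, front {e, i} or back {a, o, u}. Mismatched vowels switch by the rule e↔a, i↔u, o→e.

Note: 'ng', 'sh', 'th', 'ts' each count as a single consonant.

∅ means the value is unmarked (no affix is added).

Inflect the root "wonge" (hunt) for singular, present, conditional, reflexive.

number = singular: zero marking, form stays wonge.
Attach voice reflexive -lesh → wongelesh.
Attach tense present -u → wongeleshu.
Attach mood conditional ig- → igwongeleshu.
Apply vowel harmony: igwongeleshu → igwongeleshi.

igwongeleshi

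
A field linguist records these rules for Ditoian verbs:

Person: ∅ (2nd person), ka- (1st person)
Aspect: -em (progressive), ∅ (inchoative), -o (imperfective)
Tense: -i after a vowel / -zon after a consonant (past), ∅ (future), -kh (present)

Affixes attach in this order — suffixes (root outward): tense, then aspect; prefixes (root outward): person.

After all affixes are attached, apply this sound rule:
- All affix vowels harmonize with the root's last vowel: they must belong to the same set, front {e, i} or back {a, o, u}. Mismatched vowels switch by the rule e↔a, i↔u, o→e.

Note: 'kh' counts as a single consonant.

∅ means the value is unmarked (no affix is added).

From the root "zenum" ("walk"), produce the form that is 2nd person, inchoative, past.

Attach tense past -zon (after consonant 'm') → zenumzon.
person = 2nd person: zero marking, form stays zenumzon.
aspect = inchoative: zero marking, form stays zenumzon.
Vowel harmony: no change.

zenumzon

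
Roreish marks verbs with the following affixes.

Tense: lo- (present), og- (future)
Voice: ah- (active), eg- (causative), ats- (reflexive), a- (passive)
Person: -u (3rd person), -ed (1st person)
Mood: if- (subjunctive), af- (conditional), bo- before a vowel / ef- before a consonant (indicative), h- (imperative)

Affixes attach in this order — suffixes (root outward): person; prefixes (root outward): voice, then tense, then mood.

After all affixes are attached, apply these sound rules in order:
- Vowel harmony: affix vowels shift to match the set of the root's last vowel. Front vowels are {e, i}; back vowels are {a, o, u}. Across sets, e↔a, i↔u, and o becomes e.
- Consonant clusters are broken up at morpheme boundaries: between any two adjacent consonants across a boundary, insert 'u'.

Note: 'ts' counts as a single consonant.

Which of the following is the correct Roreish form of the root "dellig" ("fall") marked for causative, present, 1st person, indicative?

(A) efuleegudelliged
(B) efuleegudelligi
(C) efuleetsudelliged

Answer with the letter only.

A

Attach voice causative eg- → egdellig.
Attach person 1st person -ed → egdelliged.
Attach tense present lo- → loegdelliged.
Attach mood indicative ef- (before consonant 'l') → efloegdelliged.
Apply vowel harmony: efloegdelliged → efleegdelliged.
Apply epenthesis: efleegdelliged → efuleegudelliged.
So the correct form is efuleegudelliged, option (A).
(B) efuleegudelligi is wrong: it uses 3rd person instead of 1st person for person.
(C) efuleetsudelliged is wrong: it uses reflexive instead of causative for voice.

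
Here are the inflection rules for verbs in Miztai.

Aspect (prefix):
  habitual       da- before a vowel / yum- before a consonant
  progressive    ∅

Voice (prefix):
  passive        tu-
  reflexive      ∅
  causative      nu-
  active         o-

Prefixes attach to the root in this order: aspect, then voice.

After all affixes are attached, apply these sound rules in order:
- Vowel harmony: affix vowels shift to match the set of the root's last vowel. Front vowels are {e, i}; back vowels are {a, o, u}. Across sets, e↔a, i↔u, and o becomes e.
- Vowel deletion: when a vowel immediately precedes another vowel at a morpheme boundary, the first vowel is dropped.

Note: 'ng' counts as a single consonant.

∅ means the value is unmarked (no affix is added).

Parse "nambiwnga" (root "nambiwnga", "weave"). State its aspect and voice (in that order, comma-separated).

Segment: nambiwnga.
aspect: ∅ → progressive.
voice: ∅ → reflexive.

progressive, reflexive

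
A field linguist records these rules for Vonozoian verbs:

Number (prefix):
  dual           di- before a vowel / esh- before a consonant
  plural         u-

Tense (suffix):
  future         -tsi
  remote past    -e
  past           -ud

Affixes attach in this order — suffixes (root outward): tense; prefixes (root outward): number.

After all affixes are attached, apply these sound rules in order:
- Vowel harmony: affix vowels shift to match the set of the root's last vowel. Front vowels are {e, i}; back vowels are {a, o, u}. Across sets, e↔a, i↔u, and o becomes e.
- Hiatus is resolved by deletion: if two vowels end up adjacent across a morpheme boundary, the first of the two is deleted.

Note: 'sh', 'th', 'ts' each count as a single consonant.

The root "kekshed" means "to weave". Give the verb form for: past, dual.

eshkekshedid

Attach tense past -ud → kekshedud.
Attach number dual esh- (before consonant 'k') → eshkekshedud.
Apply vowel harmony: eshkekshedud → eshkekshedid.
Vowel deletion: no change.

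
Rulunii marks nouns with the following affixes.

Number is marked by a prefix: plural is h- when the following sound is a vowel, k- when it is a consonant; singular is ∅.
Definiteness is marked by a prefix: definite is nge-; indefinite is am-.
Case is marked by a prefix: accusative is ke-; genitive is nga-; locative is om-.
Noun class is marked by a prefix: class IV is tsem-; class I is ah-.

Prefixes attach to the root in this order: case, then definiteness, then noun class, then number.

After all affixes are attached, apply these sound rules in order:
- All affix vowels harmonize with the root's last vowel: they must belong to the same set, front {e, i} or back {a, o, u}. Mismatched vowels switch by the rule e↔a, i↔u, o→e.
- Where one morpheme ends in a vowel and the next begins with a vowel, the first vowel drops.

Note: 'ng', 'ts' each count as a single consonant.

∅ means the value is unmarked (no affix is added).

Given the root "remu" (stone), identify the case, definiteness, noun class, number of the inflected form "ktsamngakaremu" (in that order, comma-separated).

accusative, definite, class IV, plural

Segment: k-tsem-nge-ke-remu.
case: ke- → accusative.
definiteness: nge- → definite.
noun class: tsem- → class IV.
number: h/k- → plural.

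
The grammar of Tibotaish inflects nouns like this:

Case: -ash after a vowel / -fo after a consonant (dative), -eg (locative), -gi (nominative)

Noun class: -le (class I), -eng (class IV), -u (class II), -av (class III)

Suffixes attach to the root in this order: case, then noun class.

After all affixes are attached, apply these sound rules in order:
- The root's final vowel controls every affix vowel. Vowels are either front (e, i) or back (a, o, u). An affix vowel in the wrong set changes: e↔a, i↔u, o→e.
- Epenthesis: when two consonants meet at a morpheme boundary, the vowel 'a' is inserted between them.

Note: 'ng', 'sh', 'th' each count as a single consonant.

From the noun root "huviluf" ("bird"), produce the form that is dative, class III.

huvilufafoav

Attach case dative -fo (after consonant 'f') → huviluffo.
Attach noun class class III -av → huviluffoav.
Vowel harmony: no change.
Apply epenthesis: huviluffoav → huvilufafoav.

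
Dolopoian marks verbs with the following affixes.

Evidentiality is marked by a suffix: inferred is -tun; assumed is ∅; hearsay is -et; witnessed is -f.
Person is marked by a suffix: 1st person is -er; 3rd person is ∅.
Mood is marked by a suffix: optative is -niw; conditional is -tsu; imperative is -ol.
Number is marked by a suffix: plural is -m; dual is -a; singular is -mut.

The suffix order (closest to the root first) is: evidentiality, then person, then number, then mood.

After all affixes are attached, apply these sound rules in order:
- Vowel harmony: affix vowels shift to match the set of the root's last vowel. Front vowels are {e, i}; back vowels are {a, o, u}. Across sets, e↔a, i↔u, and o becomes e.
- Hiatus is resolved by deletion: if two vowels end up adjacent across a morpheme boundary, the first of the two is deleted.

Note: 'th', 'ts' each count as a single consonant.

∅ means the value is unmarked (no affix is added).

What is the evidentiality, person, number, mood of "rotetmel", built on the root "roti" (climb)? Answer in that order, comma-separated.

Segment: roti-et-m-ol.
evidentiality: -et → hearsay.
person: ∅ → 3rd person.
number: -m → plural.
mood: -ol → imperative.

hearsay, 3rd person, plural, imperative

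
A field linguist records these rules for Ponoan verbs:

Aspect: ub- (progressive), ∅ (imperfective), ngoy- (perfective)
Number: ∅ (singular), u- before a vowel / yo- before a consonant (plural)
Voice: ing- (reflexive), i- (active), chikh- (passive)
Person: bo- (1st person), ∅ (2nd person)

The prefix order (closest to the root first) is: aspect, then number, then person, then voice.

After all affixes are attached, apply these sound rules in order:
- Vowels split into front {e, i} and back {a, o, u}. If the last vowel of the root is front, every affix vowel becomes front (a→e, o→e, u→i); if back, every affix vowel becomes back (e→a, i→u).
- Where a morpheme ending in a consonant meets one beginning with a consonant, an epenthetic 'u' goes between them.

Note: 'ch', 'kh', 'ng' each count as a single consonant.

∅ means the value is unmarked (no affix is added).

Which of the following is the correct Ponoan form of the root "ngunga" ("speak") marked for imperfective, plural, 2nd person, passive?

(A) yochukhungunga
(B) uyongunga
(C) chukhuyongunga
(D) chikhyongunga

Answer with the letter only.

C

aspect = imperfective: zero marking, form stays ngunga.
Attach number plural yo- (before consonant 'ng') → yongunga.
person = 2nd person: zero marking, form stays yongunga.
Attach voice passive chikh- → chikhyongunga.
Apply vowel harmony: chikhyongunga → chukhyongunga.
Apply epenthesis: chukhyongunga → chukhuyongunga.
So the correct form is chukhuyongunga, option (C).
(B) uyongunga is wrong: it uses active instead of passive for voice.
(A) yochukhungunga is wrong: it has the affixes in the wrong order.
(D) chikhyongunga is wrong: it fails to apply the sound rule(s).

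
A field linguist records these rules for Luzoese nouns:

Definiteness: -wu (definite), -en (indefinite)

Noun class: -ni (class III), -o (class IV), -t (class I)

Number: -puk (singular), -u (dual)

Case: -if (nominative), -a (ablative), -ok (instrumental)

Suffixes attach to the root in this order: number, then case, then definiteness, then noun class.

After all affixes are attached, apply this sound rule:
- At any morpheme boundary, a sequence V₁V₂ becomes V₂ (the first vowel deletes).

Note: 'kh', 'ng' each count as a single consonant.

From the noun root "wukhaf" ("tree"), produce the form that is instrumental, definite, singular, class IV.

wukhafpukokwo

Attach number singular -puk → wukhafpuk.
Attach case instrumental -ok → wukhafpukok.
Attach definiteness definite -wu → wukhafpukokwu.
Attach noun class class IV -o → wukhafpukokwuo.
Apply vowel deletion: wukhafpukokwuo → wukhafpukokwo.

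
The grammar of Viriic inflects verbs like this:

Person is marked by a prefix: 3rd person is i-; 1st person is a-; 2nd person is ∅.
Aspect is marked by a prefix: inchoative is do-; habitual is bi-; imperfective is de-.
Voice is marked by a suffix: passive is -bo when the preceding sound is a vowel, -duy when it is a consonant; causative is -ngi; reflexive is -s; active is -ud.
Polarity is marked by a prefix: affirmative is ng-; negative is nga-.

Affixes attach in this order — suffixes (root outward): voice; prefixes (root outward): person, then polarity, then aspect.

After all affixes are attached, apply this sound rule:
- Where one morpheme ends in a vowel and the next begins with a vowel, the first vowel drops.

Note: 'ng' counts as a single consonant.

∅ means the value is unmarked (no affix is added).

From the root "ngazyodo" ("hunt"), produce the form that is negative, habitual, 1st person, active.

bingangazyodud

Attach voice active -ud → ngazyodoud.
Attach person 1st person a- → angazyodoud.
Attach polarity negative nga- → ngaangazyodoud.
Attach aspect habitual bi- → bingaangazyodoud.
Apply vowel deletion: bingaangazyodoud → bingangazyodud.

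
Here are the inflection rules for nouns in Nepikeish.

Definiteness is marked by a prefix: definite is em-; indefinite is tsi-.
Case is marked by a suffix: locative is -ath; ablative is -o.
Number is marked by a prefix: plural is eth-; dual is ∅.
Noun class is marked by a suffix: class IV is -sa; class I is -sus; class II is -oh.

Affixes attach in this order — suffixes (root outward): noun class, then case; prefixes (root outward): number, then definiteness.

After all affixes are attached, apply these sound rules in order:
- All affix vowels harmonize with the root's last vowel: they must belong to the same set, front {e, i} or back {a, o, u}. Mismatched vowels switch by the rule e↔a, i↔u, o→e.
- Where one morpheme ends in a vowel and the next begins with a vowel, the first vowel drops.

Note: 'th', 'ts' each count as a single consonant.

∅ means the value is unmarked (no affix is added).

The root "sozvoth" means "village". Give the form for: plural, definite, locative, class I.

Attach number plural eth- → ethsozvoth.
Attach noun class class I -sus → ethsozvothsus.
Attach definiteness definite em- → emethsozvothsus.
Attach case locative -ath → emethsozvothsusath.
Apply vowel harmony: emethsozvothsusath → amathsozvothsusath.
Vowel deletion: no change.

amathsozvothsusath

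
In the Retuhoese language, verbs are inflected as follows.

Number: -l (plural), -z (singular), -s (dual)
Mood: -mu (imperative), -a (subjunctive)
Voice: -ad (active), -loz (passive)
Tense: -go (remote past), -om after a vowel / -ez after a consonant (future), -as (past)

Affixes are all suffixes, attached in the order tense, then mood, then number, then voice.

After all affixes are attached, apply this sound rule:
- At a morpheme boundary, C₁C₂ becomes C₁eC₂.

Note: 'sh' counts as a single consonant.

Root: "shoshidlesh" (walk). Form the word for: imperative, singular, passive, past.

shoshidleshasemuzeloz

Attach tense past -as → shoshidleshas.
Attach mood imperative -mu → shoshidleshasmu.
Attach number singular -z → shoshidleshasmuz.
Attach voice passive -loz → shoshidleshasmuzloz.
Apply epenthesis: shoshidleshasmuzloz → shoshidleshasemuzeloz.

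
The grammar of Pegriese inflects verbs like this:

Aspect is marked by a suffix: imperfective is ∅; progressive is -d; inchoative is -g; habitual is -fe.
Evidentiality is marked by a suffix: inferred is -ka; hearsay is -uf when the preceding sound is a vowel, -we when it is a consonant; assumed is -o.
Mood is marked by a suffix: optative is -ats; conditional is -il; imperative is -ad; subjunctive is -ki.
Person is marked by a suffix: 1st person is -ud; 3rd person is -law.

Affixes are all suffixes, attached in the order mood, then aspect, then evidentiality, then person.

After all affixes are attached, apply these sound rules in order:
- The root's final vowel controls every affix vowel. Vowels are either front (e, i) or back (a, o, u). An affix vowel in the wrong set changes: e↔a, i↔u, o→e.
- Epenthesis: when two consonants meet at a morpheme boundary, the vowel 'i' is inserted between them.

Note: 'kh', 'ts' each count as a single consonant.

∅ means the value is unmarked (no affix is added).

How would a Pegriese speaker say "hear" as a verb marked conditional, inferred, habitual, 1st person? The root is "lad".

ladulifakaud

Attach mood conditional -il → ladil.
Attach aspect habitual -fe → ladilfe.
Attach evidentiality inferred -ka → ladilfeka.
Attach person 1st person -ud → ladilfekaud.
Apply vowel harmony: ladilfekaud → ladulfakaud.
Apply epenthesis: ladulfakaud → ladulifakaud.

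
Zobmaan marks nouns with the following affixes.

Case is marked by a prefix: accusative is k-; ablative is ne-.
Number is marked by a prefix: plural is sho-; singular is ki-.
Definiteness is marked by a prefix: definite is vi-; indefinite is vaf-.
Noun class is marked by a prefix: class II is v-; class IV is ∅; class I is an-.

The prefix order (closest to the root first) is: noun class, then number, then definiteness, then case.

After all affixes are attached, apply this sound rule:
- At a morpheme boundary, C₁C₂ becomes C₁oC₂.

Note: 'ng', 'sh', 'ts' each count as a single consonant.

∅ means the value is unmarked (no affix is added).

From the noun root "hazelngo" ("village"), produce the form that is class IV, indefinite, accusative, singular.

noun class = class IV: zero marking, form stays hazelngo.
Attach number singular ki- → kihazelngo.
Attach definiteness indefinite vaf- → vafkihazelngo.
Attach case accusative k- → kvafkihazelngo.
Apply epenthesis: kvafkihazelngo → kovafokihazelngo.

kovafokihazelngo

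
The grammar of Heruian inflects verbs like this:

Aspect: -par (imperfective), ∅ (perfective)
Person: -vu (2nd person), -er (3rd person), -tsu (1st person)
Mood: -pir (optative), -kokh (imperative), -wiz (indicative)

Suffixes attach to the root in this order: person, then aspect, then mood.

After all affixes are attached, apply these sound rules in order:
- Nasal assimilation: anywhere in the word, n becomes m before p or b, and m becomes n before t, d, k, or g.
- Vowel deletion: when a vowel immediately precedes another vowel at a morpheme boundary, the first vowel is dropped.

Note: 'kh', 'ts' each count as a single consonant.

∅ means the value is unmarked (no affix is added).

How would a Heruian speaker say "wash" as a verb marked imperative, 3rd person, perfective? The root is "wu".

werkokh

Attach person 3rd person -er → wuer.
aspect = perfective: zero marking, form stays wuer.
Attach mood imperative -kokh → wuerkokh.
Nasal assimilation: no change.
Apply vowel deletion: wuerkokh → werkokh.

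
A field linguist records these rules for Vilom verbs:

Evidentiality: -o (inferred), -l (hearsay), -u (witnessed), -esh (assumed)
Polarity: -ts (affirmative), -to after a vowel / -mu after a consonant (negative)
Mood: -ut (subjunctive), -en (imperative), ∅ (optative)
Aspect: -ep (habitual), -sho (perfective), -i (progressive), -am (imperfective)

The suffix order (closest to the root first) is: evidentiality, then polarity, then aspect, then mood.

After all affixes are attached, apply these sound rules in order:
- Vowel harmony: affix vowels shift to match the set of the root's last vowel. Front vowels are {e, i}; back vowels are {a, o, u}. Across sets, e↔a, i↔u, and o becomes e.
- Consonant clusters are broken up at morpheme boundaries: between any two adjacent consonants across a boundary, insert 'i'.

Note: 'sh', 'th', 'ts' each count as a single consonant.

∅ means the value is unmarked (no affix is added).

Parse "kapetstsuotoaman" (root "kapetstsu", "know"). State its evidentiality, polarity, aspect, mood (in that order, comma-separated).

inferred, negative, imperfective, imperative

Segment: kapetstsu-o-to-am-en.
evidentiality: -o → inferred.
polarity: -to/mu → negative.
aspect: -am → imperfective.
mood: -en → imperative.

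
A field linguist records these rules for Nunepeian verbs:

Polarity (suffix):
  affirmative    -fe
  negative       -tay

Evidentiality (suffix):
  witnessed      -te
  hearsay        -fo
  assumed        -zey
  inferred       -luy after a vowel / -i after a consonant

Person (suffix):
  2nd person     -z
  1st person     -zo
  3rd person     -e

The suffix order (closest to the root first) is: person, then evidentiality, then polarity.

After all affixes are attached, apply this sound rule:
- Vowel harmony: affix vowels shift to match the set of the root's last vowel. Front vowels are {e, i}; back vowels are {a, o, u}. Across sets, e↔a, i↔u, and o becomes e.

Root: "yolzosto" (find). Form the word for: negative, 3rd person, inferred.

Attach person 3rd person -e → yolzostoe.
Attach evidentiality inferred -luy (after vowel 'e') → yolzostoeluy.
Attach polarity negative -tay → yolzostoeluytay.
Apply vowel harmony: yolzostoeluytay → yolzostoaluytay.

yolzostoaluytay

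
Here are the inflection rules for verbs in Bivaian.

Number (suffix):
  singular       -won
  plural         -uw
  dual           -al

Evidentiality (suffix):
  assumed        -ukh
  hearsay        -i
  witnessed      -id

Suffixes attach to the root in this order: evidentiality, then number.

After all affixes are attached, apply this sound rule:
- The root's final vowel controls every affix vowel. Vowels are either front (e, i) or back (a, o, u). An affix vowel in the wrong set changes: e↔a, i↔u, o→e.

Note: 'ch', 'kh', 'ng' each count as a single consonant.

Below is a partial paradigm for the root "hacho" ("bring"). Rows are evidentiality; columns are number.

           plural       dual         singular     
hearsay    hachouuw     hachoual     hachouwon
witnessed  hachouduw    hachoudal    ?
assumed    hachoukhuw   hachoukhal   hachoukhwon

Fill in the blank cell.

hachoudwon

Attach evidentiality witnessed -id → hachoid.
Attach number singular -won → hachoidwon.
Apply vowel harmony: hachoidwon → hachoudwon.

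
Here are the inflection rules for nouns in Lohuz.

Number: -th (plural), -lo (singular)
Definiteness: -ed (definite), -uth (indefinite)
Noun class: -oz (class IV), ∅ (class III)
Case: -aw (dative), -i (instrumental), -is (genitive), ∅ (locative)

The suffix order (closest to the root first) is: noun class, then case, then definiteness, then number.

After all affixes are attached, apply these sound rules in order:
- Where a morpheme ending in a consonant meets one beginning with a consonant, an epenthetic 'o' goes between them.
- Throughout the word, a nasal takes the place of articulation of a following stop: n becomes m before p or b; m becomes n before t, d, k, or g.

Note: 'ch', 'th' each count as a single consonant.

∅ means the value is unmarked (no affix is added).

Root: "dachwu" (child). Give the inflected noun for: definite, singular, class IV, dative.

Attach noun class class IV -oz → dachwuoz.
Attach case dative -aw → dachwuozaw.
Attach definiteness definite -ed → dachwuozawed.
Attach number singular -lo → dachwuozawedlo.
Apply epenthesis: dachwuozawedlo → dachwuozawedolo.
Nasal assimilation: no change.

dachwuozawedolo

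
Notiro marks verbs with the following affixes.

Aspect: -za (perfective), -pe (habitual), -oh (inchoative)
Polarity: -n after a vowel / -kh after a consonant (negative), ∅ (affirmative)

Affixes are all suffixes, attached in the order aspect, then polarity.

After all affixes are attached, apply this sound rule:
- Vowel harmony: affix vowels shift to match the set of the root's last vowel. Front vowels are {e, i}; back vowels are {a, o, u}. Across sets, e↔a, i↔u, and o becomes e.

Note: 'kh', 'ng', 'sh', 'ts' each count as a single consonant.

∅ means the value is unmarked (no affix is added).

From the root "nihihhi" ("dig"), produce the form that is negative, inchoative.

nihihhiehkh

Attach aspect inchoative -oh → nihihhioh.
Attach polarity negative -kh (after consonant 'h') → nihihhiohkh.
Apply vowel harmony: nihihhiohkh → nihihhiehkh.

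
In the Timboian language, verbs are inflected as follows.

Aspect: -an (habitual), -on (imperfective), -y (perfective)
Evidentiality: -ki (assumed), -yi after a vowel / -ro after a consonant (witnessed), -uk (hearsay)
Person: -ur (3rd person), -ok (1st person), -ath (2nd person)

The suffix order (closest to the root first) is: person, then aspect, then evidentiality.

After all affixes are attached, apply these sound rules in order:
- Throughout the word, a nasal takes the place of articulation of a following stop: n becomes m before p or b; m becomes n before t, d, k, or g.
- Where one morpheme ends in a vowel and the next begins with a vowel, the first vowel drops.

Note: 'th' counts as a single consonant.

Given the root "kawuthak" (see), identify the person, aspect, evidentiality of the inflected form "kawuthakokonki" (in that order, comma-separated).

1st person, imperfective, assumed

Segment: kawuthak-ok-on-ki.
person: -ok → 1st person.
aspect: -on → imperfective.
evidentiality: -ki → assumed.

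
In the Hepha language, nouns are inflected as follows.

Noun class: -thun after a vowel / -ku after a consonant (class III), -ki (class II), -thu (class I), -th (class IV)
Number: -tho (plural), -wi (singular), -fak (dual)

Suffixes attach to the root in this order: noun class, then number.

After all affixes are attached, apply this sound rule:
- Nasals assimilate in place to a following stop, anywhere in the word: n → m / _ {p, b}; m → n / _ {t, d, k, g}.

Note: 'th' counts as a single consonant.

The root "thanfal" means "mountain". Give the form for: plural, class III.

Attach noun class class III -ku (after consonant 'l') → thanfalku.
Attach number plural -tho → thanfalkutho.
Nasal assimilation: no change.

thanfalkutho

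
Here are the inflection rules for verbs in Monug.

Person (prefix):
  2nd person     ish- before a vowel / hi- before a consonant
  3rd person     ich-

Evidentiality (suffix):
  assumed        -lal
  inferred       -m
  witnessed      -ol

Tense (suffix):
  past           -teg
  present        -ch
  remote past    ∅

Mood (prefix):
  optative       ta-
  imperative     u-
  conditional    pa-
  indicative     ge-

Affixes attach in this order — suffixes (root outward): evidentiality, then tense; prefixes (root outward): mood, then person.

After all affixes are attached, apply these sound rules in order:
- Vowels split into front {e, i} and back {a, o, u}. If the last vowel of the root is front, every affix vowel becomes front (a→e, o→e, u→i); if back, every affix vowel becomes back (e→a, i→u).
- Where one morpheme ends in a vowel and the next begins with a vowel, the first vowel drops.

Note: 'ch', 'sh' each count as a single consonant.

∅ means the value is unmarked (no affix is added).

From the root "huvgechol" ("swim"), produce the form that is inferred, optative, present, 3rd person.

Attach evidentiality inferred -m → huvgecholm.
Attach mood optative ta- → tahuvgecholm.
Attach tense present -ch → tahuvgecholmch.
Attach person 3rd person ich- → ichtahuvgecholmch.
Apply vowel harmony: ichtahuvgecholmch → uchtahuvgecholmch.
Vowel deletion: no change.

uchtahuvgecholmch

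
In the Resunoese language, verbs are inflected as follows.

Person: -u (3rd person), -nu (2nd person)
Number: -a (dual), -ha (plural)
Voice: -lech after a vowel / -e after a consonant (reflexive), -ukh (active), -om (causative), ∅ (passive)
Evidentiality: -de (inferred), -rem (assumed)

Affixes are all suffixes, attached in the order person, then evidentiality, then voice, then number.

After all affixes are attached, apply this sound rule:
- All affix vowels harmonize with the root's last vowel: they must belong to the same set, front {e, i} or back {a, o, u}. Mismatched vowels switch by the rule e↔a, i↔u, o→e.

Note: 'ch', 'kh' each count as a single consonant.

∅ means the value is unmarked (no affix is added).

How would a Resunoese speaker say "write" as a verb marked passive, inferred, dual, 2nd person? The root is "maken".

Attach person 2nd person -nu → makennu.
Attach evidentiality inferred -de → makennude.
voice = passive: zero marking, form stays makennude.
Attach number dual -a → makennudea.
Apply vowel harmony: makennudea → makennidee.

makennidee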